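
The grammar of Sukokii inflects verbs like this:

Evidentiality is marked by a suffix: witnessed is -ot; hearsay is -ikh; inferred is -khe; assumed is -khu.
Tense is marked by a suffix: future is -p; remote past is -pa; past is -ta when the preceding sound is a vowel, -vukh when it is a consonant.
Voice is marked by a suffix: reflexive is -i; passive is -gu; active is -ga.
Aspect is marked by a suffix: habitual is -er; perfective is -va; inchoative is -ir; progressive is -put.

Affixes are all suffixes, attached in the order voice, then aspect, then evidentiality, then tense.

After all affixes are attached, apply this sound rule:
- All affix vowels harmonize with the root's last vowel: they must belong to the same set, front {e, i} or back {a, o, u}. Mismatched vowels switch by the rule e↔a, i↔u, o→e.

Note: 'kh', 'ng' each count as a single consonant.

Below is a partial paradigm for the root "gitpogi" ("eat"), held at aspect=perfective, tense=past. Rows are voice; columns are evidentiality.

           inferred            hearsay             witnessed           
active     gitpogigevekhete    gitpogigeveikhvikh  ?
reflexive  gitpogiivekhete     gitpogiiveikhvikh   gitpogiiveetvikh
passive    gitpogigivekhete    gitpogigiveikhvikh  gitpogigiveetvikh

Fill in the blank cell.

Attach voice active -ga → gitpogiga.
Attach aspect perfective -va → gitpogigava.
Attach evidentiality witnessed -ot → gitpogigavaot.
Attach tense past -vukh (after consonant 't') → gitpogigavaotvukh.
Apply vowel harmony: gitpogigavaotvukh → gitpogigeveetvikh.

gitpogigeveetvikh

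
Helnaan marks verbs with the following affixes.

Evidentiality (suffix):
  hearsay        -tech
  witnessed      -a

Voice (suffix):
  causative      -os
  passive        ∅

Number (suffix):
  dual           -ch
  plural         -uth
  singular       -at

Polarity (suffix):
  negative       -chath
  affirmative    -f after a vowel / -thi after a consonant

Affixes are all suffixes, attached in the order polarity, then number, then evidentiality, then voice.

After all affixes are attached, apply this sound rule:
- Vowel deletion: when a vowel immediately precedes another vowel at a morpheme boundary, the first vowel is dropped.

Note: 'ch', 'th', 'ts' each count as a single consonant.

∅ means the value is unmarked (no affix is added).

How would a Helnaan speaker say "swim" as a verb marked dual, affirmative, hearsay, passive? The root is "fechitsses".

Attach polarity affirmative -thi (after consonant 's') → fechitssesthi.
Attach number dual -ch → fechitssesthich.
Attach evidentiality hearsay -tech → fechitssesthichtech.
voice = passive: zero marking, form stays fechitssesthichtech.
Vowel deletion: no change.

fechitssesthichtech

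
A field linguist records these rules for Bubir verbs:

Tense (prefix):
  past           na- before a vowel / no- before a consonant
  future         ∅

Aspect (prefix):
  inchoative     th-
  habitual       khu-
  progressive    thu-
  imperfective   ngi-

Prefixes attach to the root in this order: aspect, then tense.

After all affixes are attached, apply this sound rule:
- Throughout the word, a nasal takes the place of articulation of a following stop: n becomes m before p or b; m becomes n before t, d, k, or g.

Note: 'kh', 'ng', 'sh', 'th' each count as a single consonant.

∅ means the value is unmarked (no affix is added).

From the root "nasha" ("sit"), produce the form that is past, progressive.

Attach aspect progressive thu- → thunasha.
Attach tense past no- (before consonant 'th') → nothunasha.
Nasal assimilation: no change.

nothunasha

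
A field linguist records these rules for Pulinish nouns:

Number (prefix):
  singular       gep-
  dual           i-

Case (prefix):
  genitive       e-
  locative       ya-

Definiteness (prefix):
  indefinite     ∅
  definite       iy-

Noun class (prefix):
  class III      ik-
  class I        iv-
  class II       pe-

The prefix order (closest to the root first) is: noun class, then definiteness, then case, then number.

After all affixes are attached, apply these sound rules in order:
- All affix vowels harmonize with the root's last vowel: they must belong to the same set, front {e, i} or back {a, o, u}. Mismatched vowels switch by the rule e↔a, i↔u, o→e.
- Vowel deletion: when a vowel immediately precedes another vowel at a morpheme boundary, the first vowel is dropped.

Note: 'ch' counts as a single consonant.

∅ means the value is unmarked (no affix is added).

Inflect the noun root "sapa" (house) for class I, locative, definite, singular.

Attach noun class class I iv- → ivsapa.
Attach definiteness definite iy- → iyivsapa.
Attach case locative ya- → yaiyivsapa.
Attach number singular gep- → gepyaiyivsapa.
Apply vowel harmony: gepyaiyivsapa → gapyauyuvsapa.
Apply vowel deletion: gapyauyuvsapa → gapyuyuvsapa.

gapyuyuvsapa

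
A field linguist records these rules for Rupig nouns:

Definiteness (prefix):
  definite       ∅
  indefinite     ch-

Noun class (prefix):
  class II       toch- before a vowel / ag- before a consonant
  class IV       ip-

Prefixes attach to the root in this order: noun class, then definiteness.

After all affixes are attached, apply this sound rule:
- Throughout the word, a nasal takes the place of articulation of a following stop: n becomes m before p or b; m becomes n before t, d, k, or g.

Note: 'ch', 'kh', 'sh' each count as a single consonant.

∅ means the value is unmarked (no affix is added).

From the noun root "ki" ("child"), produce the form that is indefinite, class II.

chagki

Attach noun class class II ag- (before consonant 'k') → agki.
Attach definiteness indefinite ch- → chagki.
Nasal assimilation: no change.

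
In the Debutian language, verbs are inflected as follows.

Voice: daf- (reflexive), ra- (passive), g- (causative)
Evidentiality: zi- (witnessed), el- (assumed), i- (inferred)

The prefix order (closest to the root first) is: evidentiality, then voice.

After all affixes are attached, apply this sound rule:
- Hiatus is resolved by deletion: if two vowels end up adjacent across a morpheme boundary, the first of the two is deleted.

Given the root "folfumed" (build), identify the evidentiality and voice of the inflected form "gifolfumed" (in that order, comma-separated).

inferred, causative

Segment: g-i-folfumed.
evidentiality: i- → inferred.
voice: g- → causative.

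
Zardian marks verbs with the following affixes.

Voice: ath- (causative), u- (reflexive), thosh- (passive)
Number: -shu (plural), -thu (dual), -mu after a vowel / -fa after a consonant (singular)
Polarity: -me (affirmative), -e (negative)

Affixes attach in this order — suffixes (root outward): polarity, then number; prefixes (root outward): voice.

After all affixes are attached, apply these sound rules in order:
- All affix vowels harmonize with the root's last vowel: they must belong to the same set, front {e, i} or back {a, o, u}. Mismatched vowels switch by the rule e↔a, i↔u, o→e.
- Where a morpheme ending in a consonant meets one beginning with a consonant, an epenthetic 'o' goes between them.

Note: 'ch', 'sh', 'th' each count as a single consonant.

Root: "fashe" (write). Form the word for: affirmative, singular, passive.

theshofashememi

Attach voice passive thosh- → thoshfashe.
Attach polarity affirmative -me → thoshfasheme.
Attach number singular -mu (after vowel 'e') → thoshfashememu.
Apply vowel harmony: thoshfashememu → theshfashememi.
Apply epenthesis: theshfashememi → theshofashememi.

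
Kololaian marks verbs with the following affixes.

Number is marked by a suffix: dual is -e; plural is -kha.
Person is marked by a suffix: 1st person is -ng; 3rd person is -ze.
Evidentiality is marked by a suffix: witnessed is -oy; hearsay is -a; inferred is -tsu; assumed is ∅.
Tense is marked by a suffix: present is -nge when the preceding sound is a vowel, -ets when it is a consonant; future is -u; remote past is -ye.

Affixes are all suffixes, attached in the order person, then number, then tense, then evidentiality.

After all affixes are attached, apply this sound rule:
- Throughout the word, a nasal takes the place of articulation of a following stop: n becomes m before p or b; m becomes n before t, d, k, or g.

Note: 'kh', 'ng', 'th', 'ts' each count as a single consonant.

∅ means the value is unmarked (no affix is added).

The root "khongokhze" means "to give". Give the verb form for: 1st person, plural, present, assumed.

Attach person 1st person -ng → khongokhzeng.
Attach number plural -kha → khongokhzengkha.
Attach tense present -nge (after vowel 'a') → khongokhzengkhange.
evidentiality = assumed: zero marking, form stays khongokhzengkhange.
Nasal assimilation: no change.

khongokhzengkhange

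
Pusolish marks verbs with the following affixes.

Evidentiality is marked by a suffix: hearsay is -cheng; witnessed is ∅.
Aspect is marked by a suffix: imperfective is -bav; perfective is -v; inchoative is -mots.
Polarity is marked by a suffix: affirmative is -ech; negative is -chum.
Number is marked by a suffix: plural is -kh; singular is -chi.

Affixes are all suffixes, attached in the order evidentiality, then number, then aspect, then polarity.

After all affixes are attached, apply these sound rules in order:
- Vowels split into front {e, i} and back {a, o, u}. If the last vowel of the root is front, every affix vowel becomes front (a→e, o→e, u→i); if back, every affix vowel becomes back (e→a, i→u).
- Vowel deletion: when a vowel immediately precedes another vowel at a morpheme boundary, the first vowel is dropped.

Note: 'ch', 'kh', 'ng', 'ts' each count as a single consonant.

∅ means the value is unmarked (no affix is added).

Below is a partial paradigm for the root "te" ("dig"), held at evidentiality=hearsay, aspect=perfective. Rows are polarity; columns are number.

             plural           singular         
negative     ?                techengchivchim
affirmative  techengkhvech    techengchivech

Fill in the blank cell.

techengkhvchim

Attach evidentiality hearsay -cheng → techeng.
Attach number plural -kh → techengkh.
Attach aspect perfective -v → techengkhv.
Attach polarity negative -chum → techengkhvchum.
Apply vowel harmony: techengkhvchum → techengkhvchim.
Vowel deletion: no change.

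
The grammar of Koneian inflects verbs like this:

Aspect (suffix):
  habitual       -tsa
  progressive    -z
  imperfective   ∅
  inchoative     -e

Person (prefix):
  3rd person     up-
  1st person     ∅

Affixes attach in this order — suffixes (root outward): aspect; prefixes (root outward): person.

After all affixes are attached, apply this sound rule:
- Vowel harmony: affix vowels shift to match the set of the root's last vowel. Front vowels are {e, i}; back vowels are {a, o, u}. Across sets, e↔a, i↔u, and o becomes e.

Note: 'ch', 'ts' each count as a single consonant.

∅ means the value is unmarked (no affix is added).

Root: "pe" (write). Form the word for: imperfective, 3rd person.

Attach person 3rd person up- → uppe.
aspect = imperfective: zero marking, form stays uppe.
Apply vowel harmony: uppe → ippe.

ippe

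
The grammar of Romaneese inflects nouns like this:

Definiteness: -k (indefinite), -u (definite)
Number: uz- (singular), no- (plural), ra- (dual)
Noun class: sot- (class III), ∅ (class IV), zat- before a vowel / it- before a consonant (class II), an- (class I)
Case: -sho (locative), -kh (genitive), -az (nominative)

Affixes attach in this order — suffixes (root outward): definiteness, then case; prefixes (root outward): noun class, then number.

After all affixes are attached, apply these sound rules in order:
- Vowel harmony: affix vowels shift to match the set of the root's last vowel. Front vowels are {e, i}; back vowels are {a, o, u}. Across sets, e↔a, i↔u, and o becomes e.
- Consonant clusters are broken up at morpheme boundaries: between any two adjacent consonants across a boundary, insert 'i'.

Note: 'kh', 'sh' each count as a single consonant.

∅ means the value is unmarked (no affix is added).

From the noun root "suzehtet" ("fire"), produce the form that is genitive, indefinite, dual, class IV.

Attach definiteness indefinite -k → suzehtetk.
noun class = class IV: zero marking, form stays suzehtetk.
Attach case genitive -kh → suzehtetkkh.
Attach number dual ra- → rasuzehtetkkh.
Apply vowel harmony: rasuzehtetkkh → resuzehtetkkh.
Apply epenthesis: resuzehtetkkh → resuzehtetikikh.

resuzehtetikikh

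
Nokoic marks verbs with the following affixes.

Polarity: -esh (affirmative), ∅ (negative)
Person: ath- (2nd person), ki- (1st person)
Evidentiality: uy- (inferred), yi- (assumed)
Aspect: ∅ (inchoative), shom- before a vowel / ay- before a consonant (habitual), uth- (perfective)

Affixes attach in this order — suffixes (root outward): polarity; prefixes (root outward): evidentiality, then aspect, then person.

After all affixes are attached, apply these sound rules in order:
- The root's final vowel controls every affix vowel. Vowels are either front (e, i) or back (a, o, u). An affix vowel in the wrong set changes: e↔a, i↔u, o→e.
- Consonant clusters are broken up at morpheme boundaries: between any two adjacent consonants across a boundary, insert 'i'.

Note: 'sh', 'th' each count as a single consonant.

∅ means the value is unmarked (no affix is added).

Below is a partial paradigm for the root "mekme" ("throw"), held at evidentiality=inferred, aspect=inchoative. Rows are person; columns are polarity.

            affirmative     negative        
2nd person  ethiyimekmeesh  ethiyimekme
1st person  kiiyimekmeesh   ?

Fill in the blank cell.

kiiyimekme

Attach evidentiality inferred uy- → uymekme.
aspect = inchoative: zero marking, form stays uymekme.
polarity = negative: zero marking, form stays uymekme.
Attach person 1st person ki- → kiuymekme.
Apply vowel harmony: kiuymekme → kiiymekme.
Apply epenthesis: kiiymekme → kiiyimekme.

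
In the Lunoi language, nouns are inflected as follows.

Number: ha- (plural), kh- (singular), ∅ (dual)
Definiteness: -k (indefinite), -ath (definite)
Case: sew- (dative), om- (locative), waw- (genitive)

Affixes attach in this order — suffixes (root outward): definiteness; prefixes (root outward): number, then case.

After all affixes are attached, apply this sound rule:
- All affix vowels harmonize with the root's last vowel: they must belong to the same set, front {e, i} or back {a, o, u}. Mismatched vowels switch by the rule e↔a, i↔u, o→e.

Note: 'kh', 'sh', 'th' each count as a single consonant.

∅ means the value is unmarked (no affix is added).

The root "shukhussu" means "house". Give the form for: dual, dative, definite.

sawshukhussuath

Attach definiteness definite -ath → shukhussuath.
number = dual: zero marking, form stays shukhussuath.
Attach case dative sew- → sewshukhussuath.
Apply vowel harmony: sewshukhussuath → sawshukhussuath.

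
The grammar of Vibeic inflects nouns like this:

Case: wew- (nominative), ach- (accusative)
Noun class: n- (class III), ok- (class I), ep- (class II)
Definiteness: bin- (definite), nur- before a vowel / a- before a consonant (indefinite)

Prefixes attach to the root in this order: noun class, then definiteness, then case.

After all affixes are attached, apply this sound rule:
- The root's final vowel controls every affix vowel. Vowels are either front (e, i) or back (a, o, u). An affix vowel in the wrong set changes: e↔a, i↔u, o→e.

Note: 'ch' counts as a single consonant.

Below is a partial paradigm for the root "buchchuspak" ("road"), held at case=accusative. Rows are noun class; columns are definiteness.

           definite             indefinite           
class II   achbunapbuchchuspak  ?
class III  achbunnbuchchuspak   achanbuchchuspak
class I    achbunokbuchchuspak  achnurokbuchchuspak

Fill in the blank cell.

achnurapbuchchuspak

Attach noun class class II ep- → epbuchchuspak.
Attach definiteness indefinite nur- (before vowel 'e') → nurepbuchchuspak.
Attach case accusative ach- → achnurepbuchchuspak.
Apply vowel harmony: achnurepbuchchuspak → achnurapbuchchuspak.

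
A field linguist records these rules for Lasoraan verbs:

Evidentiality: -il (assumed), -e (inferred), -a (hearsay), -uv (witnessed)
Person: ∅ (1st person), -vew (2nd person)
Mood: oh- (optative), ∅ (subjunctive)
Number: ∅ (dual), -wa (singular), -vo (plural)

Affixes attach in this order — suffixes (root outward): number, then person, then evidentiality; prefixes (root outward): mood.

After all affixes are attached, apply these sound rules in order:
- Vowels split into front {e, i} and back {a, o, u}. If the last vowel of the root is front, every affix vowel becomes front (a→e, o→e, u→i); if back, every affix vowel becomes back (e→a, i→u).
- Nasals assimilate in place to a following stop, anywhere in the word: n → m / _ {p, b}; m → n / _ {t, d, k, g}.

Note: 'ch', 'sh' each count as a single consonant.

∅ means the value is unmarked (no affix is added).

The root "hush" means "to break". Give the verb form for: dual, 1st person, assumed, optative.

ohhushul

number = dual: zero marking, form stays hush.
person = 1st person: zero marking, form stays hush.
Attach evidentiality assumed -il → hushil.
Attach mood optative oh- → ohhushil.
Apply vowel harmony: ohhushil → ohhushul.
Nasal assimilation: no change.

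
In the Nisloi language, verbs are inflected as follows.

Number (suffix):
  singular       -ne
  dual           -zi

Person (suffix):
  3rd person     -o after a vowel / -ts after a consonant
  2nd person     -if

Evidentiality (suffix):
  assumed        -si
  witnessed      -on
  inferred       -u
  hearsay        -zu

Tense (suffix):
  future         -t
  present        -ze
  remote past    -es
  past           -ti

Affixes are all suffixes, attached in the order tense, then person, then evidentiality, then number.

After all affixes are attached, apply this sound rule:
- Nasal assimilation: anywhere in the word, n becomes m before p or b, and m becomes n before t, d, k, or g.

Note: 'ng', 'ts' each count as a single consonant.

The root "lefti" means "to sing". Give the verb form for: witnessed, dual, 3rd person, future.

Attach tense future -t → leftit.
Attach person 3rd person -ts (after consonant 't') → leftitts.
Attach evidentiality witnessed -on → leftittson.
Attach number dual -zi → leftittsonzi.
Nasal assimilation: no change.

leftittsonzi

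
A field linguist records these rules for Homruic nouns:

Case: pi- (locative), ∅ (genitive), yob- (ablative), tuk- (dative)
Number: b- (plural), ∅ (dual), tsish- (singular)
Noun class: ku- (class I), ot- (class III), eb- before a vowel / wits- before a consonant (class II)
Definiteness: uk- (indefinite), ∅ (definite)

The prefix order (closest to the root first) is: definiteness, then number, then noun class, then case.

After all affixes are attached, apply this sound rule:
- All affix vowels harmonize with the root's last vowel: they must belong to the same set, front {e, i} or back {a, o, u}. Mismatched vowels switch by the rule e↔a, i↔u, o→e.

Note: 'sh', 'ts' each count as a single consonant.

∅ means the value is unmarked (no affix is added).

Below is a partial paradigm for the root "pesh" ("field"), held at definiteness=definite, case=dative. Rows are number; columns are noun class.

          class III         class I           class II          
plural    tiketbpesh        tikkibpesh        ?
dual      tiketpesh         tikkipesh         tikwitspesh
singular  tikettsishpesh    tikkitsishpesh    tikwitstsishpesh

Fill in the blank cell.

definiteness = definite: zero marking, form stays pesh.
Attach number plural b- → bpesh.
Attach noun class class II wits- (before consonant 'b') → witsbpesh.
Attach case dative tuk- → tukwitsbpesh.
Apply vowel harmony: tukwitsbpesh → tikwitsbpesh.

tikwitsbpesh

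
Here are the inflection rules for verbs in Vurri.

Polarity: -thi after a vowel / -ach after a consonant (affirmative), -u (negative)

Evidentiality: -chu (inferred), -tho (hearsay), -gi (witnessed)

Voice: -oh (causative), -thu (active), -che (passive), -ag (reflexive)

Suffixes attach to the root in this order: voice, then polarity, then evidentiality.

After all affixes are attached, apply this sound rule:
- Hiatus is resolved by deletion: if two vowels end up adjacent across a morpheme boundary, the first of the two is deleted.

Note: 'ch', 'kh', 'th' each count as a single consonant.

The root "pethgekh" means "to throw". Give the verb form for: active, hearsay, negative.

pethgekhthutho

Attach voice active -thu → pethgekhthu.
Attach polarity negative -u → pethgekhthuu.
Attach evidentiality hearsay -tho → pethgekhthuutho.
Apply vowel deletion: pethgekhthuutho → pethgekhthutho.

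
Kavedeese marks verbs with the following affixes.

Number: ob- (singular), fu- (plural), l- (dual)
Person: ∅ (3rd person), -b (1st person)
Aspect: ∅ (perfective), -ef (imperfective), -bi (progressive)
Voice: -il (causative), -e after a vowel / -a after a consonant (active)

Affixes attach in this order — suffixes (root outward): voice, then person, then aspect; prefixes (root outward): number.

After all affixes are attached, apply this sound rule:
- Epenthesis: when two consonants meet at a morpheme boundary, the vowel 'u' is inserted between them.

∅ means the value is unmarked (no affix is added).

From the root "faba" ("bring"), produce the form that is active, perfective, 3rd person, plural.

Attach number plural fu- → fufaba.
Attach voice active -e (after vowel 'a') → fufabae.
person = 3rd person: zero marking, form stays fufabae.
aspect = perfective: zero marking, form stays fufabae.
Epenthesis: no change.

fufabae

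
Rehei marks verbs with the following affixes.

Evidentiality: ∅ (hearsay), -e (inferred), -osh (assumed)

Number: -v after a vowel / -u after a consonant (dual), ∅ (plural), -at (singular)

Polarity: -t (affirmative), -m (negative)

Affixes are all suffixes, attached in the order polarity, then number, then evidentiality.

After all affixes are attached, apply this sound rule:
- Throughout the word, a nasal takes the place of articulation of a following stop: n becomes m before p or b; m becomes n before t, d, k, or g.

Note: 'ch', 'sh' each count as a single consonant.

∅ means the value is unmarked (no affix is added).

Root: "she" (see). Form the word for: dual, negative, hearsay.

shemu

Attach polarity negative -m → shem.
Attach number dual -u (after consonant 'm') → shemu.
evidentiality = hearsay: zero marking, form stays shemu.
Nasal assimilation: no change.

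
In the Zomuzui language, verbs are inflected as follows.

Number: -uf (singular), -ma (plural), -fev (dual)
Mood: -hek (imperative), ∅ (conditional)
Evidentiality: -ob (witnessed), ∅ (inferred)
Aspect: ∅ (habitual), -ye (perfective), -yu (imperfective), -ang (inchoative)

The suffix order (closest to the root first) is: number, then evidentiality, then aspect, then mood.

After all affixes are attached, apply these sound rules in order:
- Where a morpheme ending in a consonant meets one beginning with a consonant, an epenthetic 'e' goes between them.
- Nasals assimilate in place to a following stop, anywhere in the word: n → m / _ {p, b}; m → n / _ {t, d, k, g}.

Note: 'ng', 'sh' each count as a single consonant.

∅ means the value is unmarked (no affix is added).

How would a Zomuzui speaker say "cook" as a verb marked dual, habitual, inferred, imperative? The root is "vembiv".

Attach number dual -fev → vembivfev.
evidentiality = inferred: zero marking, form stays vembivfev.
aspect = habitual: zero marking, form stays vembivfev.
Attach mood imperative -hek → vembivfevhek.
Apply epenthesis: vembivfevhek → vembivefevehek.
Nasal assimilation: no change.

vembivefevehek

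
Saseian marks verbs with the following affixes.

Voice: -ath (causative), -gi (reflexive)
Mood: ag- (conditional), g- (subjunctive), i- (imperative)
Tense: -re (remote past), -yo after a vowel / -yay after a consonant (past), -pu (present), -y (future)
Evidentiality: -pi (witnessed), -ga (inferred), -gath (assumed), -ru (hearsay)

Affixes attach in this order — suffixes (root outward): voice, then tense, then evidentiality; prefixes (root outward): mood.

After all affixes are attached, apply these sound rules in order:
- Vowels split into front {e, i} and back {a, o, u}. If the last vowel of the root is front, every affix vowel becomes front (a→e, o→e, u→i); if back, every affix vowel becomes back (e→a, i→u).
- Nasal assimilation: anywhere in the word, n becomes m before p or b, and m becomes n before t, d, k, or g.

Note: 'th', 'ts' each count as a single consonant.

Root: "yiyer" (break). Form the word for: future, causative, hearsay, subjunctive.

Attach voice causative -ath → yiyerath.
Attach tense future -y → yiyerathy.
Attach mood subjunctive g- → gyiyerathy.
Attach evidentiality hearsay -ru → gyiyerathyru.
Apply vowel harmony: gyiyerathyru → gyiyerethyri.
Nasal assimilation: no change.

gyiyerethyri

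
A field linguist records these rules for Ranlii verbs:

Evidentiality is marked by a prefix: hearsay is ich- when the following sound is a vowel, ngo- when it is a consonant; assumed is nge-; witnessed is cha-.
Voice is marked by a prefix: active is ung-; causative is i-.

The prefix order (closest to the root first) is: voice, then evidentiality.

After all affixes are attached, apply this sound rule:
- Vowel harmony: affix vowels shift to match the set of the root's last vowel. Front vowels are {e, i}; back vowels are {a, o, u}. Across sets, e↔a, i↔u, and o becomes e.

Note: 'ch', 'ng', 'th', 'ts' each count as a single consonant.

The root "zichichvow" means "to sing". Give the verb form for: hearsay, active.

Attach voice active ung- → ungzichichvow.
Attach evidentiality hearsay ich- (before vowel 'u') → ichungzichichvow.
Apply vowel harmony: ichungzichichvow → uchungzichichvow.

uchungzichichvow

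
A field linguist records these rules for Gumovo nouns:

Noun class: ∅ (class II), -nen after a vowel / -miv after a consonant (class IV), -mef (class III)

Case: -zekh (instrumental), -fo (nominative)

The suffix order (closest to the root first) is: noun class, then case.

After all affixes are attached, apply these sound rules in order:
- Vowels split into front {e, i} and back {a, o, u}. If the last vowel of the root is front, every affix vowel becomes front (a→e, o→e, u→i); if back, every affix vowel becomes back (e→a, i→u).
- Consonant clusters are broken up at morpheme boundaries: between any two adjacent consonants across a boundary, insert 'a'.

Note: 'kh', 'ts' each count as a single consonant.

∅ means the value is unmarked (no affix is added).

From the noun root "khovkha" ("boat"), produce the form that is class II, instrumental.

khovkhazakh

noun class = class II: zero marking, form stays khovkha.
Attach case instrumental -zekh → khovkhazekh.
Apply vowel harmony: khovkhazekh → khovkhazakh.
Epenthesis: no change.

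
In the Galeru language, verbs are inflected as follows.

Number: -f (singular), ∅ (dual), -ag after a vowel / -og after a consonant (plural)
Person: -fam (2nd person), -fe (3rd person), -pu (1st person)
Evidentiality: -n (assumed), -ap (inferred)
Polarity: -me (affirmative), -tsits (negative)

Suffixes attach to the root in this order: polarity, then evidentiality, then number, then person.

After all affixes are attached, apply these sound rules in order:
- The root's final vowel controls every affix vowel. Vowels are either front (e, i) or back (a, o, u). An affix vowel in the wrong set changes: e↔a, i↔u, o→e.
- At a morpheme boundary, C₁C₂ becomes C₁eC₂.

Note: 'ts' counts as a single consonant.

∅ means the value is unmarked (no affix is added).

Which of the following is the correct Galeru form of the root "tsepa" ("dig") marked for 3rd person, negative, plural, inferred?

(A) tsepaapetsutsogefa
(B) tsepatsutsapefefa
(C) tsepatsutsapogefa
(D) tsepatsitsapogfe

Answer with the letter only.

Attach polarity negative -tsits → tsepatsits.
Attach evidentiality inferred -ap → tsepatsitsap.
Attach number plural -og (after consonant 'p') → tsepatsitsapog.
Attach person 3rd person -fe → tsepatsitsapogfe.
Apply vowel harmony: tsepatsitsapogfe → tsepatsutsapogfa.
Apply epenthesis: tsepatsutsapogfa → tsepatsutsapogefa.
So the correct form is tsepatsutsapogefa, option (C).
(B) tsepatsutsapefefa is wrong: it uses singular instead of plural for number.
(A) tsepaapetsutsogefa is wrong: it has the affixes in the wrong order.
(D) tsepatsitsapogfe is wrong: it fails to apply the sound rule(s).

C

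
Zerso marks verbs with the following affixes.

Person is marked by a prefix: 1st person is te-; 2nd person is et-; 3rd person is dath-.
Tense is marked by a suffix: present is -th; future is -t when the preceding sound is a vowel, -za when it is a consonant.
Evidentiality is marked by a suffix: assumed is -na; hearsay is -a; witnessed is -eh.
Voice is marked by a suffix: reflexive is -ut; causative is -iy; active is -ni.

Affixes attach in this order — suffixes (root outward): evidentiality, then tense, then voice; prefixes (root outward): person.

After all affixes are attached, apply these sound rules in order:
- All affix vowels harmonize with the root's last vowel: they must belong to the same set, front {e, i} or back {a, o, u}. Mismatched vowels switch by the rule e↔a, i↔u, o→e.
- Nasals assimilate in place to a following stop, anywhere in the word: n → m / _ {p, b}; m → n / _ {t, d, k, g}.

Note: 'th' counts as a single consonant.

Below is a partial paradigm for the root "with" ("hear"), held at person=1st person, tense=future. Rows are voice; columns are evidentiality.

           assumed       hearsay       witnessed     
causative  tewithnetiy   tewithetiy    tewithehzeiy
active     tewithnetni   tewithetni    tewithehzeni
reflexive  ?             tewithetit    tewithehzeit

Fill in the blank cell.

Attach evidentiality assumed -na → withna.
Attach person 1st person te- → tewithna.
Attach tense future -t (after vowel 'a') → tewithnat.
Attach voice reflexive -ut → tewithnatut.
Apply vowel harmony: tewithnatut → tewithnetit.
Nasal assimilation: no change.

tewithnetit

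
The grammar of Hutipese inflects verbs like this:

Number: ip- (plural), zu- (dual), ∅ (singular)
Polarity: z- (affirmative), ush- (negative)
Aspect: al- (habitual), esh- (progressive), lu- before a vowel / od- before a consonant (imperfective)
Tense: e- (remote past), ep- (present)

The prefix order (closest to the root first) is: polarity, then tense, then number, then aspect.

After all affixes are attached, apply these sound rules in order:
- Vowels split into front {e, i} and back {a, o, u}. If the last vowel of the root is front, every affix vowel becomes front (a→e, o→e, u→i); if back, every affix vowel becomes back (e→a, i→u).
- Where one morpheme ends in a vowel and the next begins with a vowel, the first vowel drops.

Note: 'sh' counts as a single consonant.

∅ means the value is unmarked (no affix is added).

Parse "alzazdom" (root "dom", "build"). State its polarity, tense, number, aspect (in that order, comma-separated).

affirmative, remote past, dual, habitual

Segment: al-zu-e-z-dom.
polarity: z- → affirmative.
tense: e- → remote past.
number: zu- → dual.
aspect: al- → habitual.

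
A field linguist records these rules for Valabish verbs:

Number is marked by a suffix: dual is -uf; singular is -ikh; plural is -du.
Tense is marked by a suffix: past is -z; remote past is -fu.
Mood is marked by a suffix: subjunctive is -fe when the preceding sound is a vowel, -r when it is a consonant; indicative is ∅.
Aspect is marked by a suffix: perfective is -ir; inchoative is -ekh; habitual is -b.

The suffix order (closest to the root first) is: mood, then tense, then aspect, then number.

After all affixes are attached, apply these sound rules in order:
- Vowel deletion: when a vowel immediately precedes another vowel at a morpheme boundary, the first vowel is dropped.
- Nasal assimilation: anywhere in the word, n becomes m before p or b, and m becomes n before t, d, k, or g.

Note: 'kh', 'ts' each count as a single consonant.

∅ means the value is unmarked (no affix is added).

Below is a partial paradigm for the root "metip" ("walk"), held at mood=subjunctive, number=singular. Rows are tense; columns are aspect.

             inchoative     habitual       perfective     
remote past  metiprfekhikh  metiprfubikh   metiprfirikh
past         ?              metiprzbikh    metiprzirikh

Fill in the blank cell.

Attach mood subjunctive -r (after consonant 'p') → metipr.
Attach tense past -z → metiprz.
Attach aspect inchoative -ekh → metiprzekh.
Attach number singular -ikh → metiprzekhikh.
Vowel deletion: no change.
Nasal assimilation: no change.

metiprzekhikh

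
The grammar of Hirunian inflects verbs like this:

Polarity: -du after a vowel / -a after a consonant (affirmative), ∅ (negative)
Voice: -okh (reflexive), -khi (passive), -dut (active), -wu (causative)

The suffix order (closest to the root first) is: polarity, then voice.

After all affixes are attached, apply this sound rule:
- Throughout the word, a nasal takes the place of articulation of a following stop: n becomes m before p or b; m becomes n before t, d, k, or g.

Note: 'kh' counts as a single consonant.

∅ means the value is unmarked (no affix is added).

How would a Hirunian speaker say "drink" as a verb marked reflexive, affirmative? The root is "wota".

wotaduokh

Attach polarity affirmative -du (after vowel 'a') → wotadu.
Attach voice reflexive -okh → wotaduokh.
Nasal assimilation: no change.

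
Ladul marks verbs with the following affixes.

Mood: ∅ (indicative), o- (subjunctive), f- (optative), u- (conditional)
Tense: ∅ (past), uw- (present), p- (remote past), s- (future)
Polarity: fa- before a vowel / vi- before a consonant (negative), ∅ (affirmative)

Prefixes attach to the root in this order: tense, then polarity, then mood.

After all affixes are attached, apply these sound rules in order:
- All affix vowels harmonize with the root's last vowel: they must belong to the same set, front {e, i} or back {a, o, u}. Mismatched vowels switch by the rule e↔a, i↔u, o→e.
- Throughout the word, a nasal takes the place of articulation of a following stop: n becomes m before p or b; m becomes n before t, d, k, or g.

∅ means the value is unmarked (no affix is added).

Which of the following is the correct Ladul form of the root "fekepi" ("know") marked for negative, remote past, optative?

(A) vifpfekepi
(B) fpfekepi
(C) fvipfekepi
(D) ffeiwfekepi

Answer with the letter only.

C

Attach tense remote past p- → pfekepi.
Attach polarity negative vi- (before consonant 'p') → vipfekepi.
Attach mood optative f- → fvipfekepi.
Vowel harmony: no change.
Nasal assimilation: no change.
So the correct form is fvipfekepi, option (C).
(B) fpfekepi is wrong: it uses affirmative instead of negative for polarity.
(D) ffeiwfekepi is wrong: it uses present instead of remote past for tense.
(A) vifpfekepi is wrong: it has the affixes in the wrong order.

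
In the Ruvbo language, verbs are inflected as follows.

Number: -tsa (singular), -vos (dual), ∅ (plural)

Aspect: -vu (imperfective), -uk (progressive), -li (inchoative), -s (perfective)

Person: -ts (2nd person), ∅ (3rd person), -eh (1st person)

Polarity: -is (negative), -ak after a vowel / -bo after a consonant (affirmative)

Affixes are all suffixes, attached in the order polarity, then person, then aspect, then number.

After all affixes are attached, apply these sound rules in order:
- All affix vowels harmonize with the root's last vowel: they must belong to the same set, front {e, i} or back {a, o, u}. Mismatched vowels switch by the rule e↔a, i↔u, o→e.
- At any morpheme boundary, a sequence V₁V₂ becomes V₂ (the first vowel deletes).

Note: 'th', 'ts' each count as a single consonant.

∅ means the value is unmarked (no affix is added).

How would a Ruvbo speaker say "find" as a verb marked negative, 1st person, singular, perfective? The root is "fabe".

fabisehstse

Attach polarity negative -is → fabeis.
Attach person 1st person -eh → fabeiseh.
Attach aspect perfective -s → fabeisehs.
Attach number singular -tsa → fabeisehstsa.
Apply vowel harmony: fabeisehstsa → fabeisehstse.
Apply vowel deletion: fabeisehstse → fabisehstse.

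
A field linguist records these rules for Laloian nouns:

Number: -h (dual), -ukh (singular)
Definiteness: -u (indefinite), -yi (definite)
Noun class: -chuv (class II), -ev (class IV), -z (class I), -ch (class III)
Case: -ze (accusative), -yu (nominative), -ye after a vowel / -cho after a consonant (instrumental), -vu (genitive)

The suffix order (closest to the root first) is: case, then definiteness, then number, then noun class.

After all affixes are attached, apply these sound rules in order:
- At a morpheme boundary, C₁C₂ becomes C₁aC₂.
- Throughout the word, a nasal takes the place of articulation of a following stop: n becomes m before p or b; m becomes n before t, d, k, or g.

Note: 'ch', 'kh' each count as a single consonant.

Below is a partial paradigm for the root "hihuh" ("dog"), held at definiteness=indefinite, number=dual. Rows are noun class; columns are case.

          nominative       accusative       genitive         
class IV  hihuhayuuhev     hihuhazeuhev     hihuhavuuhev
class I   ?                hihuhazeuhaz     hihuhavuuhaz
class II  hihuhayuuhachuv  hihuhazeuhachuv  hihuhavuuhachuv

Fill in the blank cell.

hihuhayuuhaz

Attach case nominative -yu → hihuhyu.
Attach definiteness indefinite -u → hihuhyuu.
Attach number dual -h → hihuhyuuh.
Attach noun class class I -z → hihuhyuuhz.
Apply epenthesis: hihuhyuuhz → hihuhayuuhaz.
Nasal assimilation: no change.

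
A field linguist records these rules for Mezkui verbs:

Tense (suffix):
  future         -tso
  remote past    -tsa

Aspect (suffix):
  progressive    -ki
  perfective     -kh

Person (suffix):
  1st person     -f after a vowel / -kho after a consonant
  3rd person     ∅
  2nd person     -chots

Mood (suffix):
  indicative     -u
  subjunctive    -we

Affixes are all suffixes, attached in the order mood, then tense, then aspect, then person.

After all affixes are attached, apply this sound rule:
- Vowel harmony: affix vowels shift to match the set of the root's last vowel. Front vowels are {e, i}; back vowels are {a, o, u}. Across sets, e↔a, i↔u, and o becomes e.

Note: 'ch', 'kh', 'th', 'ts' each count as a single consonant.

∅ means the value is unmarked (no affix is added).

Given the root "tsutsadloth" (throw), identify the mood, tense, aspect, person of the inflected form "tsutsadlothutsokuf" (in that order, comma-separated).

Segment: tsutsadloth-u-tso-ki-f.
mood: -u → indicative.
tense: -tso → future.
aspect: -ki → progressive.
person: -f/kho → 1st person.

indicative, future, progressive, 1st person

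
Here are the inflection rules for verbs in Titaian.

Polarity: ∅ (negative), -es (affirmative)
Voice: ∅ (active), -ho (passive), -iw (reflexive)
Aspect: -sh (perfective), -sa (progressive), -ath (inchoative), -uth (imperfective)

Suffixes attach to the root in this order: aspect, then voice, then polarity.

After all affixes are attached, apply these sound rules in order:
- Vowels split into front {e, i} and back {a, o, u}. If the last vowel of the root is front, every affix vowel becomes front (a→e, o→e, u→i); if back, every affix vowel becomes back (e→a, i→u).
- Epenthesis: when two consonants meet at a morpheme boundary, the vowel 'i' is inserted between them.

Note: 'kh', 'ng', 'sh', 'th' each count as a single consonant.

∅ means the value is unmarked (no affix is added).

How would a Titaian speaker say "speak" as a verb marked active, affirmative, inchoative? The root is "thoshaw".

thoshawathas

Attach aspect inchoative -ath → thoshawath.
voice = active: zero marking, form stays thoshawath.
Attach polarity affirmative -es → thoshawathes.
Apply vowel harmony: thoshawathes → thoshawathas.
Epenthesis: no change.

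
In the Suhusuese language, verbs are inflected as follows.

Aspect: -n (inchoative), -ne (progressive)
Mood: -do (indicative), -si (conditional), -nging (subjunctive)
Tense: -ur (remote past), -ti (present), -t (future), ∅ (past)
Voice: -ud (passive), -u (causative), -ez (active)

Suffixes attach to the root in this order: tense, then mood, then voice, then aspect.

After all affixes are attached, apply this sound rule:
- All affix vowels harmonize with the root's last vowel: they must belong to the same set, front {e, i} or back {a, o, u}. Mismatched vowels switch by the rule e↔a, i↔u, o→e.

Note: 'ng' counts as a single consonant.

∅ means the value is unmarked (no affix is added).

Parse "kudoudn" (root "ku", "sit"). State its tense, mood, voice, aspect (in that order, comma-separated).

past, indicative, passive, inchoative

Segment: ku-do-ud-n.
tense: ∅ → past.
mood: -do → indicative.
voice: -ud → passive.
aspect: -n → inchoative.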